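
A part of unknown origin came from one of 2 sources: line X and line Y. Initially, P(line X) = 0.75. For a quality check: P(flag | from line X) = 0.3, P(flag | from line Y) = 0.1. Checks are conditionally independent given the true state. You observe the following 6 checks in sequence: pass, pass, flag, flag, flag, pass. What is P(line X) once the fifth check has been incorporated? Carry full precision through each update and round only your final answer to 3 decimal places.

0.980

After 'pass': P(line X) = 0.7·0.7500 / (0.7·0.7500 + 0.9·0.2500) ≈ 0.7000
After 'pass': P(line X) = 0.7·0.7000 / (0.7·0.7000 + 0.9·0.3000) ≈ 0.6447
After 'flag': P(line X) = 0.3·0.6447 / (0.3·0.6447 + 0.1·0.3553) ≈ 0.8448
After 'flag': P(line X) = 0.3·0.8448 / (0.3·0.8448 + 0.1·0.1552) ≈ 0.9423
After 'flag': P(line X) = 0.3·0.9423 / (0.3·0.9423 + 0.1·0.0577) ≈ 0.9800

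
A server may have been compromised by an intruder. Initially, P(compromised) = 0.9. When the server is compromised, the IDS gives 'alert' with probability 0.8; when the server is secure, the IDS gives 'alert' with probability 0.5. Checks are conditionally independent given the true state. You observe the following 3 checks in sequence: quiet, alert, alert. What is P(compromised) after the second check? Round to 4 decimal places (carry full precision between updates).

0.8521

Apply Bayes' rule sequentially, carrying P(compromised) forward.
After 'quiet': P(compromised) = 0.2·0.9000 / (0.2·0.9000 + 0.5·0.1000) ≈ 0.7826
After 'alert': P(compromised) = 0.8·0.7826 / (0.8·0.7826 + 0.5·0.2174) ≈ 0.8521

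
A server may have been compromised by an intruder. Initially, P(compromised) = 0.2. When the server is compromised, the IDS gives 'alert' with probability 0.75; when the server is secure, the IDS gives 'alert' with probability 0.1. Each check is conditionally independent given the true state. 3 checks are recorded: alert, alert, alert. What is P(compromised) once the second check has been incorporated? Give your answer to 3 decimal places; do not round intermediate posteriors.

0.934

After 'alert': P(compromised) = 0.75·0.2000 / (0.75·0.2000 + 0.1·0.8000) ≈ 0.6522
After 'alert': P(compromised) = 0.75·0.6522 / (0.75·0.6522 + 0.1·0.3478) ≈ 0.9336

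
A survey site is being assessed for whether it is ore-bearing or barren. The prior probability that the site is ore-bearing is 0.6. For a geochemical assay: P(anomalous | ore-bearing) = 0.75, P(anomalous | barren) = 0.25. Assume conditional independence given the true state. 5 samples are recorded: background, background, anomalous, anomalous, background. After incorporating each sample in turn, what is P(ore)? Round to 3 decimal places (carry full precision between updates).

After 'background': P(ore) = 0.25·0.6000 / (0.25·0.6000 + 0.75·0.4000) ≈ 0.3333
After 'background': P(ore) = 0.25·0.3333 / (0.25·0.3333 + 0.75·0.6667) ≈ 0.1429
After 'anomalous': P(ore) = 0.75·0.1429 / (0.75·0.1429 + 0.25·0.8571) ≈ 0.3333
After 'anomalous': P(ore) = 0.75·0.3333 / (0.75·0.3333 + 0.25·0.6667) ≈ 0.6000
After 'background': P(ore) = 0.25·0.6000 / (0.25·0.6000 + 0.75·0.4000) ≈ 0.3333

0.333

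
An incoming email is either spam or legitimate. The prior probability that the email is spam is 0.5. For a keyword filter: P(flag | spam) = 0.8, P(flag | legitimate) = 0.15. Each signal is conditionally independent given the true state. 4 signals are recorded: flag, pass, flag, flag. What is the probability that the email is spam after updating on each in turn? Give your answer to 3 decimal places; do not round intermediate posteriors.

0.973

After 'flag': P(spam) = 0.8·0.5000 / (0.8·0.5000 + 0.15·0.5000) ≈ 0.8421
After 'pass': P(spam) = 0.2·0.8421 / (0.2·0.8421 + 0.85·0.1579) ≈ 0.5565
After 'flag': P(spam) = 0.8·0.5565 / (0.8·0.5565 + 0.15·0.4435) ≈ 0.8700
After 'flag': P(spam) = 0.8·0.8700 / (0.8·0.8700 + 0.15·0.1300) ≈ 0.9727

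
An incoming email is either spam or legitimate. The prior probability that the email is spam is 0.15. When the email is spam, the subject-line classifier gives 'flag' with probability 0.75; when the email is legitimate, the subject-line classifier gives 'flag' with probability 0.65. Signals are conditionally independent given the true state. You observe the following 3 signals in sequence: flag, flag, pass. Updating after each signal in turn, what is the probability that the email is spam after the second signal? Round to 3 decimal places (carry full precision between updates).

After 'flag': P(spam) = 0.75·0.1500 / (0.75·0.1500 + 0.65·0.8500) ≈ 0.1692
After 'flag': P(spam) = 0.75·0.1692 / (0.75·0.1692 + 0.65·0.8308) ≈ 0.1902

0.190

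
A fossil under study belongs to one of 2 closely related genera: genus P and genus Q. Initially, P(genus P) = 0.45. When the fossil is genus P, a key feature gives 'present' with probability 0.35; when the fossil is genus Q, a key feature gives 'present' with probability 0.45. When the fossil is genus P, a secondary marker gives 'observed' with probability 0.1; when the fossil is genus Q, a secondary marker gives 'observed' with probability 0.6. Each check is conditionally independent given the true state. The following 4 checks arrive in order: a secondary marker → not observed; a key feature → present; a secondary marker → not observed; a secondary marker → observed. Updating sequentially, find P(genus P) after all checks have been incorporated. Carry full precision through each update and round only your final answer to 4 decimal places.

After a secondary marker='not observed': P(genus P) = 0.9·0.4500 / (0.9·0.4500 + 0.4·0.5500) ≈ 0.6480
After a key feature='present': P(genus P) = 0.35·0.6480 / (0.35·0.6480 + 0.45·0.3520) ≈ 0.5888
After a secondary marker='not observed': P(genus P) = 0.9·0.5888 / (0.9·0.5888 + 0.4·0.4112) ≈ 0.7631
After a secondary marker='observed': P(genus P) = 0.1·0.7631 / (0.1·0.7631 + 0.6·0.2369) ≈ 0.3494

0.3494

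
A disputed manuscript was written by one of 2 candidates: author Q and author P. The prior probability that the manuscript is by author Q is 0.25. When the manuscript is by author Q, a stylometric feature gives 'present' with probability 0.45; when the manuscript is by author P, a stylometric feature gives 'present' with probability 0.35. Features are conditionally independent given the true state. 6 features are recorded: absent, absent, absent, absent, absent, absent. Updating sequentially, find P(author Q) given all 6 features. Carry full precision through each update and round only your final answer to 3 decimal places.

Each posterior becomes the prior for the next update.
After 'absent': P(author Q) = 0.55·0.2500 / (0.55·0.2500 + 0.65·0.7500) ≈ 0.2200
After 'absent': P(author Q) = 0.55·0.2200 / (0.55·0.2200 + 0.65·0.7800) ≈ 0.1927
After 'absent': P(author Q) = 0.55·0.1927 / (0.55·0.1927 + 0.65·0.8073) ≈ 0.1680
After 'absent': P(author Q) = 0.55·0.1680 / (0.55·0.1680 + 0.65·0.8320) ≈ 0.1459
After 'absent': P(author Q) = 0.55·0.1459 / (0.55·0.1459 + 0.65·0.8541) ≈ 0.1263
After 'absent': P(author Q) = 0.55·0.1263 / (0.55·0.1263 + 0.65·0.8737) ≈ 0.1090

0.109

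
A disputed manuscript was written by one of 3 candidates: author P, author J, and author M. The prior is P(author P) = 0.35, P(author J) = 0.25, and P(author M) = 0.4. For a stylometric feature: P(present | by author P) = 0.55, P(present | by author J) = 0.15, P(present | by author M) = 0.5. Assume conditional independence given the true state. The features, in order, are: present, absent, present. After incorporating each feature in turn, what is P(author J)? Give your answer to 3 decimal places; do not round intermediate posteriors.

0.047

After 'present': normaliser = 0.55·0.3500 + 0.15·0.2500 + 0.5·0.4000; P(author P) ≈ 0.4477, P(author J) ≈ 0.0872, P(author M) ≈ 0.4651
After 'absent': normaliser = 0.45·0.4477 + 0.85·0.0872 + 0.5·0.4651; P(author P) ≈ 0.3965, P(author J) ≈ 0.1459, P(author M) ≈ 0.4577
After 'present': normaliser = 0.55·0.3965 + 0.15·0.1459 + 0.5·0.4577; P(author P) ≈ 0.4652, P(author J) ≈ 0.0467, P(author M) ≈ 0.4882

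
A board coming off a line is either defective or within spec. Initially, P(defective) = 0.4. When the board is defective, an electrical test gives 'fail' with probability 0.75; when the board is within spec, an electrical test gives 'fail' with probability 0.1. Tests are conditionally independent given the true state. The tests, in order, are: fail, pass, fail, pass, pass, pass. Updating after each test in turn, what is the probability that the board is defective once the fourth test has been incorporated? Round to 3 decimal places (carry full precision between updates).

After 'fail': P(defective) = 0.75·0.4000 / (0.75·0.4000 + 0.1·0.6000) ≈ 0.8333
After 'pass': P(defective) = 0.25·0.8333 / (0.25·0.8333 + 0.9·0.1667) ≈ 0.5814
After 'fail': P(defective) = 0.75·0.5814 / (0.75·0.5814 + 0.1·0.4186) ≈ 0.9124
After 'pass': P(defective) = 0.25·0.9124 / (0.25·0.9124 + 0.9·0.0876) ≈ 0.7432

0.743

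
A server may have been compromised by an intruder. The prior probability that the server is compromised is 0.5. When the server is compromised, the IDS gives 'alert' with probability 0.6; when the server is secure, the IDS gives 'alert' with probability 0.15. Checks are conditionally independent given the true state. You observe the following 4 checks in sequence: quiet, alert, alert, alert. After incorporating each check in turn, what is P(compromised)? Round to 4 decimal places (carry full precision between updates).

0.9679

After 'quiet': P(compromised) = 0.4·0.5000 / (0.4·0.5000 + 0.85·0.5000) ≈ 0.3200
After 'alert': P(compromised) = 0.6·0.3200 / (0.6·0.3200 + 0.15·0.6800) ≈ 0.6531
After 'alert': P(compromised) = 0.6·0.6531 / (0.6·0.6531 + 0.15·0.3469) ≈ 0.8828
After 'alert': P(compromised) = 0.6·0.8828 / (0.6·0.8828 + 0.15·0.1172) ≈ 0.9679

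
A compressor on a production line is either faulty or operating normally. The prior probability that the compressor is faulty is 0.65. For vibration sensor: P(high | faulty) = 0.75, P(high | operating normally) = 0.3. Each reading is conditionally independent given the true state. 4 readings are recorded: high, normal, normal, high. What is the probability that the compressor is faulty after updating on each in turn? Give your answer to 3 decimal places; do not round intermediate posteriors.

0.597

Each posterior becomes the prior for the next update.
After 'high': P(faulty) = 0.75·0.6500 / (0.75·0.6500 + 0.3·0.3500) ≈ 0.8228
After 'normal': P(faulty) = 0.25·0.8228 / (0.25·0.8228 + 0.7·0.1772) ≈ 0.6238
After 'normal': P(faulty) = 0.25·0.6238 / (0.25·0.6238 + 0.7·0.3762) ≈ 0.3719
After 'high': P(faulty) = 0.75·0.3719 / (0.75·0.3719 + 0.3·0.6281) ≈ 0.5969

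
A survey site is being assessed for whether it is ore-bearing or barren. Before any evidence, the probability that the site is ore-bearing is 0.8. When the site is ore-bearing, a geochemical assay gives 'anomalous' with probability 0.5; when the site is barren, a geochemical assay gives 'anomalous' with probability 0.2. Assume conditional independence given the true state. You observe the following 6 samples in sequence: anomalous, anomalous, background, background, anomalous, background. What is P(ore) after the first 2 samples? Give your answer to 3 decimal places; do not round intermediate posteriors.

After 'anomalous': P(ore) = 0.5·0.8000 / (0.5·0.8000 + 0.2·0.2000) ≈ 0.9091
After 'anomalous': P(ore) = 0.5·0.9091 / (0.5·0.9091 + 0.2·0.0909) ≈ 0.9615

0.962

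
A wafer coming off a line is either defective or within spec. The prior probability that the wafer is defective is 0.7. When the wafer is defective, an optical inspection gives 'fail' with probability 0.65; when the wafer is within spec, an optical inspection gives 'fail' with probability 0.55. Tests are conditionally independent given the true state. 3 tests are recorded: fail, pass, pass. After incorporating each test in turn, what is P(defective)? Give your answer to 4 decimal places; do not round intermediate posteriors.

0.6252

Apply Bayes' rule sequentially, carrying P(defective) forward.
After 'fail': P(defective) = 0.65·0.7000 / (0.65·0.7000 + 0.55·0.3000) ≈ 0.7339
After 'pass': P(defective) = 0.35·0.7339 / (0.35·0.7339 + 0.45·0.2661) ≈ 0.6820
After 'pass': P(defective) = 0.35·0.6820 / (0.35·0.6820 + 0.45·0.3180) ≈ 0.6252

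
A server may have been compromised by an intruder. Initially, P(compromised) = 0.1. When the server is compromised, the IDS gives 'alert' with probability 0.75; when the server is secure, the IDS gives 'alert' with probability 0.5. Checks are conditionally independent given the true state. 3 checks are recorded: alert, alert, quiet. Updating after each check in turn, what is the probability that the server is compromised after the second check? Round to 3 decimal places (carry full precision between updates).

After 'alert': P(compromised) = 0.75·0.1000 / (0.75·0.1000 + 0.5·0.9000) ≈ 0.1429
After 'alert': P(compromised) = 0.75·0.1429 / (0.75·0.1429 + 0.5·0.8571) ≈ 0.2000

0.200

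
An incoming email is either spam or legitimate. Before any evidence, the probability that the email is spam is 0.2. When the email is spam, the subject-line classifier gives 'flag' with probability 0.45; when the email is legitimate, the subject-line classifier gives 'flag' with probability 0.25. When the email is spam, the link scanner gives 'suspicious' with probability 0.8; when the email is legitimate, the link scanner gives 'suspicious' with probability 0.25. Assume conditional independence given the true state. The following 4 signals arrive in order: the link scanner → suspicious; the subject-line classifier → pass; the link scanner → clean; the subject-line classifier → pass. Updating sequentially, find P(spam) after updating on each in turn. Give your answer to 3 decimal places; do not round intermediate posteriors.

0.103

Each posterior becomes the prior for the next update.
After the link scanner='suspicious': P(spam) = 0.8·0.2000 / (0.8·0.2000 + 0.25·0.8000) ≈ 0.4444
After the subject-line classifier='pass': P(spam) = 0.55·0.4444 / (0.55·0.4444 + 0.75·0.5556) ≈ 0.3697
After the link scanner='clean': P(spam) = 0.2·0.3697 / (0.2·0.3697 + 0.75·0.6303) ≈ 0.1353
After the subject-line classifier='pass': P(spam) = 0.55·0.1353 / (0.55·0.1353 + 0.75·0.8647) ≈ 0.1029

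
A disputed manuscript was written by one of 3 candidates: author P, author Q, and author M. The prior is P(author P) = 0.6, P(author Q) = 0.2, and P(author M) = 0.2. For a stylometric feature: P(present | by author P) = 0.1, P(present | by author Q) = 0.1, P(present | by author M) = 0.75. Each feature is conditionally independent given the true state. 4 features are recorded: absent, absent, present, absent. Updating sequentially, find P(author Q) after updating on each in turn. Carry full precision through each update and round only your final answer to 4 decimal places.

0.2403

After 'absent': normaliser = 0.9·0.6000 + 0.9·0.2000 + 0.25·0.2000; P(author P) ≈ 0.7013, P(author Q) ≈ 0.2338, P(author M) ≈ 0.0649
After 'absent': normaliser = 0.9·0.7013 + 0.9·0.2338 + 0.25·0.0649; P(author P) ≈ 0.7358, P(author Q) ≈ 0.2453, P(author M) ≈ 0.0189
After 'present': normaliser = 0.1·0.7358 + 0.1·0.2453 + 0.75·0.0189; P(author P) ≈ 0.6552, P(author Q) ≈ 0.2184, P(author M) ≈ 0.1264
After 'absent': normaliser = 0.9·0.6552 + 0.9·0.2184 + 0.25·0.1264; P(author P) ≈ 0.7210, P(author Q) ≈ 0.2403, P(author M) ≈ 0.0386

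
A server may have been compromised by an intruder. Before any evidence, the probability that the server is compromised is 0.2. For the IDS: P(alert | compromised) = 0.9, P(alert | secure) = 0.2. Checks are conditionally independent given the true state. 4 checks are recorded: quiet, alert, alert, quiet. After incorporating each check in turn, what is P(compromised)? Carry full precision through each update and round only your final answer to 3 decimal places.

After 'quiet': P(compromised) = 0.1·0.2000 / (0.1·0.2000 + 0.8·0.8000) ≈ 0.0303
After 'alert': P(compromised) = 0.9·0.0303 / (0.9·0.0303 + 0.2·0.9697) ≈ 0.1233
After 'alert': P(compromised) = 0.9·0.1233 / (0.9·0.1233 + 0.2·0.8767) ≈ 0.3876
After 'quiet': P(compromised) = 0.1·0.3876 / (0.1·0.3876 + 0.8·0.6124) ≈ 0.0733

0.073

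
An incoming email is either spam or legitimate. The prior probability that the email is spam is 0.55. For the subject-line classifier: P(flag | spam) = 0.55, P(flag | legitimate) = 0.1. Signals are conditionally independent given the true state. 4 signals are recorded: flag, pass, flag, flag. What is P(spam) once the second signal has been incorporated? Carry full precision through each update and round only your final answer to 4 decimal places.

0.7707

After 'flag': P(spam) = 0.55·0.5500 / (0.55·0.5500 + 0.1·0.4500) ≈ 0.8705
After 'pass': P(spam) = 0.45·0.8705 / (0.45·0.8705 + 0.9·0.1295) ≈ 0.7707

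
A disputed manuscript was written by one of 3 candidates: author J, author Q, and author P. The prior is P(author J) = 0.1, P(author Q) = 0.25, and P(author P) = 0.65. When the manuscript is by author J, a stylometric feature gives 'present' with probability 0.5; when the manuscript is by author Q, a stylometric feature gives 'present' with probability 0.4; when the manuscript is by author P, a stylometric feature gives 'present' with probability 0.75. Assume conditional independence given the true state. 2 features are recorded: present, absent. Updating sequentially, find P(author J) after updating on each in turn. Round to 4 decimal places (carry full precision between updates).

After 'present': normaliser = 0.5·0.1000 + 0.4·0.2500 + 0.75·0.6500; P(author J) ≈ 0.0784, P(author Q) ≈ 0.1569, P(author P) ≈ 0.7647
After 'absent': normaliser = 0.5·0.0784 + 0.6·0.1569 + 0.25·0.7647; P(author J) ≈ 0.1208, P(author Q) ≈ 0.2900, P(author P) ≈ 0.5891

0.1208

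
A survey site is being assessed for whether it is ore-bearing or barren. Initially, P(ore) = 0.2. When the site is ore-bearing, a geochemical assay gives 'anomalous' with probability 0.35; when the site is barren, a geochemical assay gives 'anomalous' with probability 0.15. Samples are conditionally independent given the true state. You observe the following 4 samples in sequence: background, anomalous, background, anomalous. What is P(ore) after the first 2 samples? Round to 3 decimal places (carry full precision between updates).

After 'background': P(ore) = 0.65·0.2000 / (0.65·0.2000 + 0.85·0.8000) ≈ 0.1605
After 'anomalous': P(ore) = 0.35·0.1605 / (0.35·0.1605 + 0.15·0.8395) ≈ 0.3085

0.308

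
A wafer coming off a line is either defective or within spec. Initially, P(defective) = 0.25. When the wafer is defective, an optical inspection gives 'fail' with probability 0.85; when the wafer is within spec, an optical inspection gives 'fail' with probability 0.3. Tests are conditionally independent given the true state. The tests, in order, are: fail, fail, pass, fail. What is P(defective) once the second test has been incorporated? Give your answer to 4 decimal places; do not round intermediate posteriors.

0.7280

After 'fail': P(defective) = 0.85·0.2500 / (0.85·0.2500 + 0.3·0.7500) ≈ 0.4857
After 'fail': P(defective) = 0.85·0.4857 / (0.85·0.4857 + 0.3·0.5143) ≈ 0.7280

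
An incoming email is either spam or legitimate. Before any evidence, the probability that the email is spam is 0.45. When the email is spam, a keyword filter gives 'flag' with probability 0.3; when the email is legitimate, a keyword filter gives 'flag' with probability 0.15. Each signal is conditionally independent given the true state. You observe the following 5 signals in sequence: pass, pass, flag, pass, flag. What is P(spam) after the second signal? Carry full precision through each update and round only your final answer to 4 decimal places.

Each posterior becomes the prior for the next update.
After 'pass': P(spam) = 0.7·0.4500 / (0.7·0.4500 + 0.85·0.5500) ≈ 0.4026
After 'pass': P(spam) = 0.7·0.4026 / (0.7·0.4026 + 0.85·0.5974) ≈ 0.3569

0.3569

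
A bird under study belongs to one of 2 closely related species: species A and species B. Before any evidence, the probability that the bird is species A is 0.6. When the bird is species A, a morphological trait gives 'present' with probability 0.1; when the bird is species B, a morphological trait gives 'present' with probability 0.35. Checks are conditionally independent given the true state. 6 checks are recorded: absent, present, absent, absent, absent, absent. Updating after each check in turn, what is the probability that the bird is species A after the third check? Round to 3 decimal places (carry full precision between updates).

0.451

After 'absent': P(species A) = 0.9·0.6000 / (0.9·0.6000 + 0.65·0.4000) ≈ 0.6750
After 'present': P(species A) = 0.1·0.6750 / (0.1·0.6750 + 0.35·0.3250) ≈ 0.3724
After 'absent': P(species A) = 0.9·0.3724 / (0.9·0.3724 + 0.65·0.6276) ≈ 0.4510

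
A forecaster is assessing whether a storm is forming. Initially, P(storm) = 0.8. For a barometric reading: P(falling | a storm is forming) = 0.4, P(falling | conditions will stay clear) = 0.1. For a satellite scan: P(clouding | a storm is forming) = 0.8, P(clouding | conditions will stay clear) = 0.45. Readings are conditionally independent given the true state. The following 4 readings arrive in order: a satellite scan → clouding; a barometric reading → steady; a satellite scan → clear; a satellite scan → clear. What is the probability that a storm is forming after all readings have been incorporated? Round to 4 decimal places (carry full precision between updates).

Apply Bayes' rule sequentially, carrying P(storm) forward.
After a satellite scan='clouding': P(storm) = 0.8·0.8000 / (0.8·0.8000 + 0.45·0.2000) ≈ 0.8767
After a barometric reading='steady': P(storm) = 0.6·0.8767 / (0.6·0.8767 + 0.9·0.1233) ≈ 0.8258
After a satellite scan='clear': P(storm) = 0.2·0.8258 / (0.2·0.8258 + 0.55·0.1742) ≈ 0.6329
After a satellite scan='clear': P(storm) = 0.2·0.6329 / (0.2·0.6329 + 0.55·0.3671) ≈ 0.3853

0.3853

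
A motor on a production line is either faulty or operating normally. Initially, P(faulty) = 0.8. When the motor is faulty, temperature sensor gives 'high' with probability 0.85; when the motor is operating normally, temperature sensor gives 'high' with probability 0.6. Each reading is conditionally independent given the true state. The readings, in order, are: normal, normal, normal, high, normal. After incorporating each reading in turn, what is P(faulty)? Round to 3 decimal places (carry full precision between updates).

0.101

After 'normal': P(faulty) = 0.15·0.8000 / (0.15·0.8000 + 0.4·0.2000) ≈ 0.6000
After 'normal': P(faulty) = 0.15·0.6000 / (0.15·0.6000 + 0.4·0.4000) ≈ 0.3600
After 'normal': P(faulty) = 0.15·0.3600 / (0.15·0.3600 + 0.4·0.6400) ≈ 0.1742
After 'high': P(faulty) = 0.85·0.1742 / (0.85·0.1742 + 0.6·0.8258) ≈ 0.2301
After 'normal': P(faulty) = 0.15·0.2301 / (0.15·0.2301 + 0.4·0.7699) ≈ 0.1008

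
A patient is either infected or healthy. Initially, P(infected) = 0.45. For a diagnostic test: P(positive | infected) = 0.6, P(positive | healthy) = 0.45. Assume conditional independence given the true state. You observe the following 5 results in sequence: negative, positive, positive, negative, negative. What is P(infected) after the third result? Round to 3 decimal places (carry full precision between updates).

After 'negative': P(infected) = 0.4·0.4500 / (0.4·0.4500 + 0.55·0.5500) ≈ 0.3731
After 'positive': P(infected) = 0.6·0.3731 / (0.6·0.3731 + 0.45·0.6269) ≈ 0.4424
After 'positive': P(infected) = 0.6·0.4424 / (0.6·0.4424 + 0.45·0.5576) ≈ 0.5141

0.514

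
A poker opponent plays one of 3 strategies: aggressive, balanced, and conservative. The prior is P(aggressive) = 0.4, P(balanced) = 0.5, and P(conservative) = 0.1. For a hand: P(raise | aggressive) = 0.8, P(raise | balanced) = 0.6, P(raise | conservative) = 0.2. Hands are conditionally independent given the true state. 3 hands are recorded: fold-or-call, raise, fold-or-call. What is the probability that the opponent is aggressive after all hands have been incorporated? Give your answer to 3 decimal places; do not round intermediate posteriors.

0.174

After 'fold-or-call': normaliser = 0.2·0.4000 + 0.4·0.5000 + 0.8·0.1000; P(aggressive) ≈ 0.2222, P(balanced) ≈ 0.5556, P(conservative) ≈ 0.2222
After 'raise': normaliser = 0.8·0.2222 + 0.6·0.5556 + 0.2·0.2222; P(aggressive) ≈ 0.3200, P(balanced) ≈ 0.6000, P(conservative) ≈ 0.0800
After 'fold-or-call': normaliser = 0.2·0.3200 + 0.4·0.6000 + 0.8·0.0800; P(aggressive) ≈ 0.1739, P(balanced) ≈ 0.6522, P(conservative) ≈ 0.1739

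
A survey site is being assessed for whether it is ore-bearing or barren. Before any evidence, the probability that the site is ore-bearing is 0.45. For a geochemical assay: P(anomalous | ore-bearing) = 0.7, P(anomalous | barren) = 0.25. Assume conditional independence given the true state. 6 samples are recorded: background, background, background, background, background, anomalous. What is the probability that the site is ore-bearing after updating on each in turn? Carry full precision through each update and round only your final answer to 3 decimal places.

0.023

Apply Bayes' rule sequentially, carrying P(ore) forward.
After 'background': P(ore) = 0.3·0.4500 / (0.3·0.4500 + 0.75·0.5500) ≈ 0.2466
After 'background': P(ore) = 0.3·0.2466 / (0.3·0.2466 + 0.75·0.7534) ≈ 0.1158
After 'background': P(ore) = 0.3·0.1158 / (0.3·0.1158 + 0.75·0.8842) ≈ 0.0498
After 'background': P(ore) = 0.3·0.0498 / (0.3·0.0498 + 0.75·0.9502) ≈ 0.0205
After 'background': P(ore) = 0.3·0.0205 / (0.3·0.0205 + 0.75·0.9795) ≈ 0.0083
After 'anomalous': P(ore) = 0.7·0.0083 / (0.7·0.0083 + 0.25·0.9917) ≈ 0.0229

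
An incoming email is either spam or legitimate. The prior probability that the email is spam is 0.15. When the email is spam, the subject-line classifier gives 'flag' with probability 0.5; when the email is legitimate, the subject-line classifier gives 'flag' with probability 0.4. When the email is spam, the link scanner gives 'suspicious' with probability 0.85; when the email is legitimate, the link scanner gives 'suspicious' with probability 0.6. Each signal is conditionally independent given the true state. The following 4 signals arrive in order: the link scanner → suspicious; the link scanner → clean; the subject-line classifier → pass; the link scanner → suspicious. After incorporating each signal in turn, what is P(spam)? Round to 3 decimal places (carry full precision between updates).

After the link scanner='suspicious': P(spam) = 0.85·0.1500 / (0.85·0.1500 + 0.6·0.8500) ≈ 0.2000
After the link scanner='clean': P(spam) = 0.15·0.2000 / (0.15·0.2000 + 0.4·0.8000) ≈ 0.0857
After the subject-line classifier='pass': P(spam) = 0.5·0.0857 / (0.5·0.0857 + 0.6·0.9143) ≈ 0.0725
After the link scanner='suspicious': P(spam) = 0.85·0.0725 / (0.85·0.0725 + 0.6·0.9275) ≈ 0.0996

0.100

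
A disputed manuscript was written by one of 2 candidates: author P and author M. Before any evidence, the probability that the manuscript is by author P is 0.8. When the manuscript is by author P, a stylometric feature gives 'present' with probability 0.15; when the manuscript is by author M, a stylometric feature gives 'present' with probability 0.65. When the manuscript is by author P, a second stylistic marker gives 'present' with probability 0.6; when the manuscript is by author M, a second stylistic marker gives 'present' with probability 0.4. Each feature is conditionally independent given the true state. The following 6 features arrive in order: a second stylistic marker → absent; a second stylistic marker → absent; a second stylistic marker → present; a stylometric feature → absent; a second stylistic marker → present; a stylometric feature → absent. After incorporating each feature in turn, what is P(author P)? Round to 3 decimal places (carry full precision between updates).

After a second stylistic marker='absent': P(author P) = 0.4·0.8000 / (0.4·0.8000 + 0.6·0.2000) ≈ 0.7273
After a second stylistic marker='absent': P(author P) = 0.4·0.7273 / (0.4·0.7273 + 0.6·0.2727) ≈ 0.6400
After a second stylistic marker='present': P(author P) = 0.6·0.6400 / (0.6·0.6400 + 0.4·0.3600) ≈ 0.7273
After a stylometric feature='absent': P(author P) = 0.85·0.7273 / (0.85·0.7273 + 0.35·0.2727) ≈ 0.8662
After a second stylistic marker='present': P(author P) = 0.6·0.8662 / (0.6·0.8662 + 0.4·0.1338) ≈ 0.9067
After a stylometric feature='absent': P(author P) = 0.85·0.9067 / (0.85·0.9067 + 0.35·0.0933) ≈ 0.9593

0.959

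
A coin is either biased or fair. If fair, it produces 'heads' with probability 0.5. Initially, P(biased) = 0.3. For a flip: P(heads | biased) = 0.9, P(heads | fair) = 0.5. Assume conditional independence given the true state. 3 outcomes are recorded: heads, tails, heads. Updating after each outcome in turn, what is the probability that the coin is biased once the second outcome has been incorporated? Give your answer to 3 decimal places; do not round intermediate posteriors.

After 'heads': P(biased) = 0.9·0.3000 / (0.9·0.3000 + 0.5·0.7000) ≈ 0.4355
After 'tails': P(biased) = 0.1·0.4355 / (0.1·0.4355 + 0.5·0.5645) ≈ 0.1337

0.134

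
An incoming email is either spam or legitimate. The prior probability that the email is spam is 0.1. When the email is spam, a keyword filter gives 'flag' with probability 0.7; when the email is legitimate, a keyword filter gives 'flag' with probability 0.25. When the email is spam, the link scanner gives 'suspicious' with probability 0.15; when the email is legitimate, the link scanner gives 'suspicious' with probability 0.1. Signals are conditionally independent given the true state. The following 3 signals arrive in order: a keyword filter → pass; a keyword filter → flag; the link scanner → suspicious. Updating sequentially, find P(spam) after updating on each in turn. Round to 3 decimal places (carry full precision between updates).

After a keyword filter='pass': P(spam) = 0.3·0.1000 / (0.3·0.1000 + 0.75·0.9000) ≈ 0.0426
After a keyword filter='flag': P(spam) = 0.7·0.0426 / (0.7·0.0426 + 0.25·0.9574) ≈ 0.1107
After the link scanner='suspicious': P(spam) = 0.15·0.1107 / (0.15·0.1107 + 0.1·0.8893) ≈ 0.1573

0.157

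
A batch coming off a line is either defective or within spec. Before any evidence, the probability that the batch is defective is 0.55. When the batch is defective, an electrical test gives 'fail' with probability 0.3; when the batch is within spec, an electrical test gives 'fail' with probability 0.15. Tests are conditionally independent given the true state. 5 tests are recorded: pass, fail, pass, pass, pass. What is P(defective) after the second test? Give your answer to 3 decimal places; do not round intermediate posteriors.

0.668

After 'pass': P(defective) = 0.7·0.5500 / (0.7·0.5500 + 0.85·0.4500) ≈ 0.5016
After 'fail': P(defective) = 0.3·0.5016 / (0.3·0.5016 + 0.15·0.4984) ≈ 0.6681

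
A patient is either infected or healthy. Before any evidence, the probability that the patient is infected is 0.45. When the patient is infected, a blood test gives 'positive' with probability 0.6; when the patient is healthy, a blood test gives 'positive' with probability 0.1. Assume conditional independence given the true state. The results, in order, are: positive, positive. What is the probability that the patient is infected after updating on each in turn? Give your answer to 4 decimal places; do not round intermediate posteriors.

0.9672

After 'positive': P(infected) = 0.6·0.4500 / (0.6·0.4500 + 0.1·0.5500) ≈ 0.8308
After 'positive': P(infected) = 0.6·0.8308 / (0.6·0.8308 + 0.1·0.1692) ≈ 0.9672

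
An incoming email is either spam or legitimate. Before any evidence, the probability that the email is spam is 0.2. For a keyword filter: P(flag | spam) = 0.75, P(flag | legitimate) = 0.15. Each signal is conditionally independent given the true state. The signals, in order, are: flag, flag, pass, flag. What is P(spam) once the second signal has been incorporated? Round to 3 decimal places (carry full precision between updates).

Each posterior becomes the prior for the next update.
After 'flag': P(spam) = 0.75·0.2000 / (0.75·0.2000 + 0.15·0.8000) ≈ 0.5556
After 'flag': P(spam) = 0.75·0.5556 / (0.75·0.5556 + 0.15·0.4444) ≈ 0.8621

0.862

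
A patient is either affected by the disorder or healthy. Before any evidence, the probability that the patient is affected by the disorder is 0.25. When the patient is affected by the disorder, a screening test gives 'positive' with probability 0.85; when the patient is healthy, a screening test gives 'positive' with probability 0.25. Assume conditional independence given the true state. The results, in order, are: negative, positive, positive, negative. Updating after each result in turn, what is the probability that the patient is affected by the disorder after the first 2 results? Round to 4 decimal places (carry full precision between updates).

0.1848

After 'negative': P(affected) = 0.15·0.2500 / (0.15·0.2500 + 0.75·0.7500) ≈ 0.0625
After 'positive': P(affected) = 0.85·0.0625 / (0.85·0.0625 + 0.25·0.9375) ≈ 0.1848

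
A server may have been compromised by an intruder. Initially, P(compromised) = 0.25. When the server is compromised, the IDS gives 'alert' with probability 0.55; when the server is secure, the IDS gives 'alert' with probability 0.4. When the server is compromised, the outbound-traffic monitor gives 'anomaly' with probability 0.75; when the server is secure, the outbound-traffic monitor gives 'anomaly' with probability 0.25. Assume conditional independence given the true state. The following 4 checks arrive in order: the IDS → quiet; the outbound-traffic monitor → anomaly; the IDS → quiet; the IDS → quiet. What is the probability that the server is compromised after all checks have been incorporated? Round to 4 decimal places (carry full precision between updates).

0.2967

After the IDS='quiet': P(compromised) = 0.45·0.2500 / (0.45·0.2500 + 0.6·0.7500) ≈ 0.2000
After the outbound-traffic monitor='anomaly': P(compromised) = 0.75·0.2000 / (0.75·0.2000 + 0.25·0.8000) ≈ 0.4286
After the IDS='quiet': P(compromised) = 0.45·0.4286 / (0.45·0.4286 + 0.6·0.5714) ≈ 0.3600
After the IDS='quiet': P(compromised) = 0.45·0.3600 / (0.45·0.3600 + 0.6·0.6400) ≈ 0.2967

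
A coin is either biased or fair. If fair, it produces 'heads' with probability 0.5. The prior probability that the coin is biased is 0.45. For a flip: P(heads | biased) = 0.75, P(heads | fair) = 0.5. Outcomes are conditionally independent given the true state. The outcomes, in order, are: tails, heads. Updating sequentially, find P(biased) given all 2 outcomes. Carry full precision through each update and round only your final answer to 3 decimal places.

Apply Bayes' rule sequentially, carrying P(biased) forward.
After 'tails': P(biased) = 0.25·0.4500 / (0.25·0.4500 + 0.5·0.5500) ≈ 0.2903
After 'heads': P(biased) = 0.75·0.2903 / (0.75·0.2903 + 0.5·0.7097) ≈ 0.3803

0.380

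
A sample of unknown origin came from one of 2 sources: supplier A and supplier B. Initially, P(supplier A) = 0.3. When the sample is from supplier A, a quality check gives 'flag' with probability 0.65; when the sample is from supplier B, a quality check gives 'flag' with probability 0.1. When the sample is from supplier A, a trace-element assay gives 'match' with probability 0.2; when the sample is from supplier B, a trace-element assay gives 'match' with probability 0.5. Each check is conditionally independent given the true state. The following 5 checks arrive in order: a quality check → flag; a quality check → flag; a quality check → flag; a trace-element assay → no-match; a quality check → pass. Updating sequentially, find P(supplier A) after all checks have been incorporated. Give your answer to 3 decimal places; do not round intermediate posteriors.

0.987

After a quality check='flag': P(supplier A) = 0.65·0.3000 / (0.65·0.3000 + 0.1·0.7000) ≈ 0.7358
After a quality check='flag': P(supplier A) = 0.65·0.7358 / (0.65·0.7358 + 0.1·0.2642) ≈ 0.9477
After a quality check='flag': P(supplier A) = 0.65·0.9477 / (0.65·0.9477 + 0.1·0.0523) ≈ 0.9916
After a trace-element assay='no-match': P(supplier A) = 0.8·0.9916 / (0.8·0.9916 + 0.5·0.0084) ≈ 0.9947
After a quality check='pass': P(supplier A) = 0.35·0.9947 / (0.35·0.9947 + 0.9·0.0053) ≈ 0.9865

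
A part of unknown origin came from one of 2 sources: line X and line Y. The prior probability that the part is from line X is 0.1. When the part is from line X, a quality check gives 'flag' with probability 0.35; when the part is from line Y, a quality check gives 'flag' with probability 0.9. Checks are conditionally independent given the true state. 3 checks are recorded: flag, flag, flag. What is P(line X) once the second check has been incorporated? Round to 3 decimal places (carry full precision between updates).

Each posterior becomes the prior for the next update.
After 'flag': P(line X) = 0.35·0.1000 / (0.35·0.1000 + 0.9·0.9000) ≈ 0.0414
After 'flag': P(line X) = 0.35·0.0414 / (0.35·0.0414 + 0.9·0.9586) ≈ 0.0165

0.017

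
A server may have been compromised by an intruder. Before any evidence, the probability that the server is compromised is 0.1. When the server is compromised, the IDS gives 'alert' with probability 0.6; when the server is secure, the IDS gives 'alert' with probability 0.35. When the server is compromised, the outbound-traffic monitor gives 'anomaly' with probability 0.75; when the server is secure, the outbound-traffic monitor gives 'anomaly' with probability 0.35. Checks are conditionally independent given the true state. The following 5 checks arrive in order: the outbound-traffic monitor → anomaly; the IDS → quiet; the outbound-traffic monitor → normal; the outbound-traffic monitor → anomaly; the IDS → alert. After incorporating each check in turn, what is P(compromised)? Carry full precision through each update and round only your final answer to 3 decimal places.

0.172

Each posterior becomes the prior for the next update.
After the outbound-traffic monitor='anomaly': P(compromised) = 0.75·0.1000 / (0.75·0.1000 + 0.35·0.9000) ≈ 0.1923
After the IDS='quiet': P(compromised) = 0.4·0.1923 / (0.4·0.1923 + 0.65·0.8077) ≈ 0.1278
After the outbound-traffic monitor='normal': P(compromised) = 0.25·0.1278 / (0.25·0.1278 + 0.65·0.8722) ≈ 0.0533
After the outbound-traffic monitor='anomaly': P(compromised) = 0.75·0.0533 / (0.75·0.0533 + 0.35·0.9467) ≈ 0.1077
After the IDS='alert': P(compromised) = 0.6·0.1077 / (0.6·0.1077 + 0.35·0.8923) ≈ 0.1715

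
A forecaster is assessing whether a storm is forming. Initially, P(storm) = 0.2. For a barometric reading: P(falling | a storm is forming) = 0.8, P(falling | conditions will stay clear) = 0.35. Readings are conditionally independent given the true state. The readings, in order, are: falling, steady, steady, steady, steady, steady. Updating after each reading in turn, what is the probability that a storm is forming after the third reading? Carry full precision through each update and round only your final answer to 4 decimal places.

0.0513

After 'falling': P(storm) = 0.8·0.2000 / (0.8·0.2000 + 0.35·0.8000) ≈ 0.3636
After 'steady': P(storm) = 0.2·0.3636 / (0.2·0.3636 + 0.65·0.6364) ≈ 0.1495
After 'steady': P(storm) = 0.2·0.1495 / (0.2·0.1495 + 0.65·0.8505) ≈ 0.0513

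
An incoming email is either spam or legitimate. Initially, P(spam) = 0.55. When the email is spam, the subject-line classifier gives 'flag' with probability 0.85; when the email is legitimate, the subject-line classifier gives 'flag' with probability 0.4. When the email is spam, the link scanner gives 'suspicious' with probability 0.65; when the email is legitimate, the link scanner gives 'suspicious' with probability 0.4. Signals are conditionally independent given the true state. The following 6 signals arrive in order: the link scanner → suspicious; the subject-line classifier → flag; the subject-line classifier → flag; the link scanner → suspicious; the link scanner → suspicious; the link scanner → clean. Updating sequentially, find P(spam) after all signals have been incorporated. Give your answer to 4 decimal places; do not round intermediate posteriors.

0.9325

Apply Bayes' rule sequentially, carrying P(spam) forward.
After the link scanner='suspicious': P(spam) = 0.65·0.5500 / (0.65·0.5500 + 0.4·0.4500) ≈ 0.6651
After the subject-line classifier='flag': P(spam) = 0.85·0.6651 / (0.85·0.6651 + 0.4·0.3349) ≈ 0.8084
After the subject-line classifier='flag': P(spam) = 0.85·0.8084 / (0.85·0.8084 + 0.4·0.1916) ≈ 0.8997
After the link scanner='suspicious': P(spam) = 0.65·0.8997 / (0.65·0.8997 + 0.4·0.1003) ≈ 0.9358
After the link scanner='suspicious': P(spam) = 0.65·0.9358 / (0.65·0.9358 + 0.4·0.0642) ≈ 0.9595
After the link scanner='clean': P(spam) = 0.35·0.9595 / (0.35·0.9595 + 0.6·0.0405) ≈ 0.9325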